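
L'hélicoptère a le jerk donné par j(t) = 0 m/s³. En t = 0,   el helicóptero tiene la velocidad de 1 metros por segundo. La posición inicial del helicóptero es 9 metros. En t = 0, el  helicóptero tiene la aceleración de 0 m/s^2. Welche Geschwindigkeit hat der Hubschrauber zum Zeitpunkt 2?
Um dies zu lösen, müssen wir 2 Integrale unserer Gleichung für den Ruck j(t) = 0 finden. Das Integral von dem Ruck, mit a(0) = 0, ergibt die Beschleunigung: a(t) = 0. Durch Integration von der Beschleunigung und Verwendung der Anfangsbedingung v(0) = 1, erhalten wir v(t) = 1. Aus der Gleichung für die Geschwindigkeit v(t) = 1, setzen wir t = 2 ein und erhalten v = 1.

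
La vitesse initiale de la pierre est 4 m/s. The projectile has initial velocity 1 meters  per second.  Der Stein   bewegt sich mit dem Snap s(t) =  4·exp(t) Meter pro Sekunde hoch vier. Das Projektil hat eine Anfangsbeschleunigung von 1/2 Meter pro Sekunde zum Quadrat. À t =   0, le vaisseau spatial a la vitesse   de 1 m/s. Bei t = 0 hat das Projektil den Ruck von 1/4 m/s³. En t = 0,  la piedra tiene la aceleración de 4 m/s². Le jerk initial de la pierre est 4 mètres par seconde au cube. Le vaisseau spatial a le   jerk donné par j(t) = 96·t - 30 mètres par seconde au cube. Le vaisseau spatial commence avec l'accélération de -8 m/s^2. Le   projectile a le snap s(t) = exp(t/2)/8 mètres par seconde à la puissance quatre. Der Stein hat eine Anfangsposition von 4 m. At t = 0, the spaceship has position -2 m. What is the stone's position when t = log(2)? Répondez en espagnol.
Necesitamos integrar nuestra ecuación del snap s(t) = 4·exp(t) 4 veces. La antiderivada del snap es la sacudida. Usando j(0) = 4, obtenemos j(t) = 4·exp(t). Integrando la sacudida y usando la condición inicial a(0) = 4, obtenemos a(t) = 4·exp(t). Integrando la aceleración y usando la condición inicial v(0) = 4, obtenemos v(t) = 4·exp(t). La integral de la velocidad es la posición. Usando x(0) = 4, obtenemos x(t) = 4·exp(t). Tenemos la posición x(t) = 4·exp(t). Sustituyendo t = log(2): x(log(2)) = 8.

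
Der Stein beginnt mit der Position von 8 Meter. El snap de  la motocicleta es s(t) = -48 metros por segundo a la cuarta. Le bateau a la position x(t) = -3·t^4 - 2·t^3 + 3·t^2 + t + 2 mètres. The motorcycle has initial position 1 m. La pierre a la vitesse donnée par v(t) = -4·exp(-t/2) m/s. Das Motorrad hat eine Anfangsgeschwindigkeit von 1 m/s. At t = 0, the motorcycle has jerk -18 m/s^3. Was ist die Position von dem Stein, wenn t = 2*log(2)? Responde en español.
Partiendo de la velocidad v(t) = -4·exp(-t/2), tomamos 1 antiderivada. La integral de la velocidad, con x(0) = 8, da la posición: x(t) = 8·exp(-t/2). Usando x(t) = 8·exp(-t/2) y sustituyendo t = 2*log(2), encontramos x = 4.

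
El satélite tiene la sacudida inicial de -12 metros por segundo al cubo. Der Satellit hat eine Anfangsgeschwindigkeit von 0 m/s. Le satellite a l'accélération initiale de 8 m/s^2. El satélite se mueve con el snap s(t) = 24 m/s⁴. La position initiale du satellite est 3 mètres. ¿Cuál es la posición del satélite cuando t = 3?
Debemos encontrar la integral de nuestra ecuación del snap s(t) = 24 4 veces. La antiderivada del snap es la sacudida. Usando j(0) = -12, obtenemos j(t) = 24·t - 12. Integrando la sacudida y usando la condición inicial a(0) = 8, obtenemos a(t) = 12·t^2 - 12·t + 8. Tomando ∫a(t)dt y aplicando v(0) = 0, encontramos v(t) = 2·t·(2·t^2 - 3·t + 4). Integrando la velocidad y usando la condición inicial x(0) = 3, obtenemos x(t) = t^4 - 2·t^3 + 4·t^2 + 3. De la ecuación de la posición x(t) = t^4 - 2·t^3 + 4·t^2 + 3, sustituimos t = 3 para obtener x = 66.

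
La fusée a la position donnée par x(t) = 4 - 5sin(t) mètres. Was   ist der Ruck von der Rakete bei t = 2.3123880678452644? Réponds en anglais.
Starting from position x(t) = 4 - 5·sin(t), we take 3 derivatives. The derivative of position gives velocity: v(t) = -5·cos(t). Differentiating velocity, we get acceleration: a(t) = 5·sin(t). Differentiating acceleration, we get jerk: j(t) = 5·cos(t). We have jerk j(t) = 5·cos(t). Substituting t = 2.3123880678452644: j(2.3123880678452644) = -3.37731253825016.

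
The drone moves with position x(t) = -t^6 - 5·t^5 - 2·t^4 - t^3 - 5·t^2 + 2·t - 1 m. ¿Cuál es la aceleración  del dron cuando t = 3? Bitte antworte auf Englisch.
To solve this, we need to take 2 derivatives of our position equation x(t) = -t^6 - 5·t^5 - 2·t^4 - t^3 - 5·t^2 + 2·t - 1. Taking d/dt of x(t), we find v(t) = -6·t^5 - 25·t^4 - 8·t^3 - 3·t^2 - 10·t + 2. Taking d/dt of v(t), we find a(t) = -30·t^4 - 100·t^3 - 24·t^2 - 6·t - 10. We have acceleration a(t) = -30·t^4 - 100·t^3 - 24·t^2 - 6·t - 10. Substituting t = 3: a(3) = -5374.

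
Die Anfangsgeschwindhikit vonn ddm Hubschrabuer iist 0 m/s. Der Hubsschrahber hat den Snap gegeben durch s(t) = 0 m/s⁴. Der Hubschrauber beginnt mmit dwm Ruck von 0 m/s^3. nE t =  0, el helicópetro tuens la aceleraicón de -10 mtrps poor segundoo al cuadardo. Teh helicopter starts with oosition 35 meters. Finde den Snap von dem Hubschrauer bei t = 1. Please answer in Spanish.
Tenemos el snap s(t) = 0. Sustituyendo t = 1: s(1) = 0.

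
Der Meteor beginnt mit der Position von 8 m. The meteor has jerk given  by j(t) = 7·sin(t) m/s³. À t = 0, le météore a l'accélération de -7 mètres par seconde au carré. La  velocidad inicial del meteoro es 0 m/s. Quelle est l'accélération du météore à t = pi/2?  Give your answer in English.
To find the answer, we compute 1 integral of j(t) = 7·sin(t). Finding the integral of j(t) and using a(0) = -7: a(t) = -7·cos(t). Using a(t) = -7·cos(t) and substituting t = pi/2, we find a = 0.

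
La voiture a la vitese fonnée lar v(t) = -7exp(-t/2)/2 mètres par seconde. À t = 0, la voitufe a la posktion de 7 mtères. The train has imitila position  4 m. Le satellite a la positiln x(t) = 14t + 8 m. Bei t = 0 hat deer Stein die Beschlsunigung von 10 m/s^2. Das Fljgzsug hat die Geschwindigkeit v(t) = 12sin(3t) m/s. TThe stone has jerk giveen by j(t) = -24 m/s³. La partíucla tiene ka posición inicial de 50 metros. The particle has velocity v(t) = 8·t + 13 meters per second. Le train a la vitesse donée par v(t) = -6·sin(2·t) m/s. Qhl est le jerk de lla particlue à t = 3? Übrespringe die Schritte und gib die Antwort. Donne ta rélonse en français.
La réponse est 0.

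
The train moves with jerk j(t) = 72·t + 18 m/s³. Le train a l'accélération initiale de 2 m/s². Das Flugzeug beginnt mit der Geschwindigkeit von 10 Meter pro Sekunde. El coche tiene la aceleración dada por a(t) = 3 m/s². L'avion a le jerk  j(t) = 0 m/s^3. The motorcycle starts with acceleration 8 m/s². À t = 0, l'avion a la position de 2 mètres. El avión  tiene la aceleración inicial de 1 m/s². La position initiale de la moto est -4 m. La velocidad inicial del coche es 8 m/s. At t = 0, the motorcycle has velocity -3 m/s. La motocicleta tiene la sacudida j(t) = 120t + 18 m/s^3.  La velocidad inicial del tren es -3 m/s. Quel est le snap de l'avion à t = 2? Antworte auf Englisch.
Starting from jerk j(t) = 0, we take 1 derivative. Taking d/dt of j(t), we find s(t) = 0. We have snap s(t) = 0. Substituting t = 2: s(2) = 0.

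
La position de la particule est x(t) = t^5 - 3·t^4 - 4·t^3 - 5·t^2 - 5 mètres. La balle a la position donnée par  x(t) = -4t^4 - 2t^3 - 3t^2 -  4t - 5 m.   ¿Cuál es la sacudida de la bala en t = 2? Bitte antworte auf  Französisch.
En partant de la position x(t) = -4·t^4 - 2·t^3 - 3·t^2 - 4·t - 5, nous prenons 3 dérivées. La dérivée de la position donne la vitesse: v(t) = -16·t^3 - 6·t^2 - 6·t - 4. En dérivant la vitesse, nous obtenons l'accélération: a(t) = -48·t^2 - 12·t - 6. En prenant d/dt de a(t), nous trouvons j(t) = -96·t - 12. En utilisant j(t) = -96·t - 12 et en substituant t = 2, nous trouvons j = -204.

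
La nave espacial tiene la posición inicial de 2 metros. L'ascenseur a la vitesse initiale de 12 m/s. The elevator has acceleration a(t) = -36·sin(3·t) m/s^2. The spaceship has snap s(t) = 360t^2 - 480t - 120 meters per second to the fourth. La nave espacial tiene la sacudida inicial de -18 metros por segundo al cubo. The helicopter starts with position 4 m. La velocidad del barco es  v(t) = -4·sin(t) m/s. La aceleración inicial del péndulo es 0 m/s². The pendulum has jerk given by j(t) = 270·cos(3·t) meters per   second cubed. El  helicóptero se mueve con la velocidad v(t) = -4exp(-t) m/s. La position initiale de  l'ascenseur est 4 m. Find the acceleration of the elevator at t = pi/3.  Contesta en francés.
Nous avons l'accélération a(t) = -36·sin(3·t). En substituant t = pi/3: a(pi/3) = 0.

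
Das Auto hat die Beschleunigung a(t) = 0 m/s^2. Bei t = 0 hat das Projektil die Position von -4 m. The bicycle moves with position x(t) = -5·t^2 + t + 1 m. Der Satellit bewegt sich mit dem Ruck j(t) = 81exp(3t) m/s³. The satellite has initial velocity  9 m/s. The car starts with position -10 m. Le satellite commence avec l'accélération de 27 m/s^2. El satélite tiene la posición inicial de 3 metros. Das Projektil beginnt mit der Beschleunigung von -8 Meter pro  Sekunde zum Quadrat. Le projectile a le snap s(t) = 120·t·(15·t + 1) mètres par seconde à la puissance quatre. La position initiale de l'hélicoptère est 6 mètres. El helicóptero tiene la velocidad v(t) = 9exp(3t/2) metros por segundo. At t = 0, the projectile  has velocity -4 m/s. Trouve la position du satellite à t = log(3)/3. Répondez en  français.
Pour résoudre ceci, nous devons prendre 3 primitives de notre équation du jerk j(t) = 81·exp(3·t). En prenant ∫j(t)dt et en appliquant a(0) = 27, nous trouvons a(t) = 27·exp(3·t). En intégrant l'accélération et en utilisant la condition initiale v(0) = 9, nous obtenons v(t) = 9·exp(3·t). L'intégrale de la vitesse, avec x(0) = 3, donne la position: x(t) = 3·exp(3·t). De l'équation de la position x(t) = 3·exp(3·t), nous substituons t = log(3)/3 pour obtenir x = 9.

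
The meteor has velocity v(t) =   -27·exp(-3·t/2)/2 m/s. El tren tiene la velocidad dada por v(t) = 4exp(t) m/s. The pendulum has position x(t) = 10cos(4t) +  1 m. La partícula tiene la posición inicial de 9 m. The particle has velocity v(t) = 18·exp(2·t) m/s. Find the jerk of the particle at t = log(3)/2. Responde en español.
Para resolver esto, necesitamos tomar 2 derivadas de nuestra ecuación de la velocidad v(t) = 18·exp(2·t). La derivada de la velocidad da la aceleración: a(t) = 36·exp(2·t). Tomando d/dt de a(t), encontramos j(t) = 72·exp(2·t). Tenemos la sacudida j(t) = 72·exp(2·t). Sustituyendo t = log(3)/2: j(log(3)/2) = 216.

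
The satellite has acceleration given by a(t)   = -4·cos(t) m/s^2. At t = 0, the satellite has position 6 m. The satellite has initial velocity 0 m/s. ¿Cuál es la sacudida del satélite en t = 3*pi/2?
Debemos derivar nuestra ecuación de la aceleración a(t) = -4·cos(t) 1 vez. La derivada de la aceleración da la sacudida: j(t) = 4·sin(t). De la ecuación de la sacudida j(t) = 4·sin(t), sustituimos t = 3*pi/2 para obtener j = -4.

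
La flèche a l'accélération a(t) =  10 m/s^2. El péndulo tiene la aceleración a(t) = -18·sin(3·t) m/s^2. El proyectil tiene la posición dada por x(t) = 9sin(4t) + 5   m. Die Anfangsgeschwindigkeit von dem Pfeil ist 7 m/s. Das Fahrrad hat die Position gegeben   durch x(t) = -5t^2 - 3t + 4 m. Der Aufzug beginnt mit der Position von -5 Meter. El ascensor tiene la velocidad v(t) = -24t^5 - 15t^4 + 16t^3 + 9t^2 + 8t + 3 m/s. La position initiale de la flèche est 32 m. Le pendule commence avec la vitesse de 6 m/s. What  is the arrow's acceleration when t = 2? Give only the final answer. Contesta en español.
a(2) = 10.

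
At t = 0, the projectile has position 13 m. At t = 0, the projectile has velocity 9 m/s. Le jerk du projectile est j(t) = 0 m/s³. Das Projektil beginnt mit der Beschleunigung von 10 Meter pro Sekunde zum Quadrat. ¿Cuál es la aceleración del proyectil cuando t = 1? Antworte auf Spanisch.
Necesitamos integrar nuestra ecuación de la sacudida j(t) = 0 1 vez. La antiderivada de la sacudida es la aceleración. Usando a(0) = 10, obtenemos a(t) = 10. Tenemos la aceleración a(t) = 10. Sustituyendo t = 1: a(1) = 10.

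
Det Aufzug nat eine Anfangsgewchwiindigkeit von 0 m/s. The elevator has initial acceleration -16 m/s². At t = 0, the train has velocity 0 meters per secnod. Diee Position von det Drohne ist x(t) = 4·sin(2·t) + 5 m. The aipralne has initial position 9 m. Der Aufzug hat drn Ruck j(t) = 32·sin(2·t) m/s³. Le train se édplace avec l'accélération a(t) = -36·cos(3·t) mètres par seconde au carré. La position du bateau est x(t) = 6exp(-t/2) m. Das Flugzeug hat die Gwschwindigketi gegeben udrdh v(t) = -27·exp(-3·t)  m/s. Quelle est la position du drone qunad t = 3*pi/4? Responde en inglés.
Using x(t) = 4·sin(2·t) + 5 and substituting t = 3*pi/4, we find x = 1.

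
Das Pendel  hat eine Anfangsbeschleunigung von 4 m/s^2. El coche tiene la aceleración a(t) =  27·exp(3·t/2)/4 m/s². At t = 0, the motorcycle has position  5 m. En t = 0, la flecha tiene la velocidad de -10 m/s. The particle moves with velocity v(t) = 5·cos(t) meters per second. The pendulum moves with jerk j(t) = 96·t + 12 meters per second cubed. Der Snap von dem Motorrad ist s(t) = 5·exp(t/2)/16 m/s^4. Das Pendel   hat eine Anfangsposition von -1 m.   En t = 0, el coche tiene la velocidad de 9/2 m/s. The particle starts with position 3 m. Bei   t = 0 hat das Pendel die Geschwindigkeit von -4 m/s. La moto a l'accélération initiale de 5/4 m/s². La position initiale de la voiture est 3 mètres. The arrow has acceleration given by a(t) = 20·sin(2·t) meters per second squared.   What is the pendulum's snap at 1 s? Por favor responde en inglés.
To solve this, we need to take 1 derivative of our jerk equation j(t) = 96·t + 12. Taking d/dt of j(t), we find s(t) = 96. Using s(t) = 96 and substituting t = 1, we find s = 96.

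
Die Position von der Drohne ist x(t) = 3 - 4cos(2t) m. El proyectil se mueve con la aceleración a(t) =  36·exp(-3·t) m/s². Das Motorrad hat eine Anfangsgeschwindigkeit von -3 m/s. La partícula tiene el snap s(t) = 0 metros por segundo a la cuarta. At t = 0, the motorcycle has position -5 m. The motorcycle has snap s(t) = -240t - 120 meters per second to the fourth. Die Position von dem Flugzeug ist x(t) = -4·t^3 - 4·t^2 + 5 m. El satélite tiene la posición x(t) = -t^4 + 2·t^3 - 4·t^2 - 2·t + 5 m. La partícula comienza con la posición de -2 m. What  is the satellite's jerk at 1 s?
To solve this, we need to take 3 derivatives of our position equation x(t) = -t^4 + 2·t^3 - 4·t^2 - 2·t + 5. The derivative of position gives velocity: v(t) = -4·t^3 + 6·t^2 - 8·t - 2. Taking d/dt of v(t), we find a(t) = -12·t^2 + 12·t - 8. The derivative of acceleration gives jerk: j(t) = 12 - 24·t. We have jerk j(t) = 12 - 24·t. Substituting t = 1: j(1) = -12.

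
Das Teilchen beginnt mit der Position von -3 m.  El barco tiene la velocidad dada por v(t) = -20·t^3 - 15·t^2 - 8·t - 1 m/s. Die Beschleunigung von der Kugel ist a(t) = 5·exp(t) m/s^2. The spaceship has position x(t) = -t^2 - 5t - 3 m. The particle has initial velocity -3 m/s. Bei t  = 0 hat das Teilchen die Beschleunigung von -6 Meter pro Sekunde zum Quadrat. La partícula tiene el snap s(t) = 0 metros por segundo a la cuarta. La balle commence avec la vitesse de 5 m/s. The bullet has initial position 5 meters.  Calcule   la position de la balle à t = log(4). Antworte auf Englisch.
We need to integrate our acceleration equation a(t) = 5·exp(t) 2 times. Finding the antiderivative of a(t) and using v(0) = 5: v(t) = 5·exp(t). The antiderivative of velocity is position. Using x(0) = 5, we get x(t) = 5·exp(t). We have position x(t) = 5·exp(t). Substituting t = log(4): x(log(4)) = 20.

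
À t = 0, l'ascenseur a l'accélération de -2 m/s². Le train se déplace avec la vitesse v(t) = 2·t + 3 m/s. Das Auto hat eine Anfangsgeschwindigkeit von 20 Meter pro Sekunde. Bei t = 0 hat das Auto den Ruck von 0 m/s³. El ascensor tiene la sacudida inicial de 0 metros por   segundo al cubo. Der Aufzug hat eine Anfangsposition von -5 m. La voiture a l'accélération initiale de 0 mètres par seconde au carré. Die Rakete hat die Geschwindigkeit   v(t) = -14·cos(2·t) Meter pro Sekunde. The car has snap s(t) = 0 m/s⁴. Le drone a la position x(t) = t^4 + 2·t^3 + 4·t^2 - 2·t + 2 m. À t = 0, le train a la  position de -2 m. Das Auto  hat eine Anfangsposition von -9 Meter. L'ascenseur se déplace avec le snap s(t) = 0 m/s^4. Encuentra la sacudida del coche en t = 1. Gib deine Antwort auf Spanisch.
Para resolver esto, necesitamos tomar 1 integral de nuestra ecuación del snap s(t) = 0. La integral del snap es la sacudida. Usando j(0) = 0, obtenemos j(t) = 0. Tenemos la sacudida j(t) = 0. Sustituyendo t = 1: j(1) = 0.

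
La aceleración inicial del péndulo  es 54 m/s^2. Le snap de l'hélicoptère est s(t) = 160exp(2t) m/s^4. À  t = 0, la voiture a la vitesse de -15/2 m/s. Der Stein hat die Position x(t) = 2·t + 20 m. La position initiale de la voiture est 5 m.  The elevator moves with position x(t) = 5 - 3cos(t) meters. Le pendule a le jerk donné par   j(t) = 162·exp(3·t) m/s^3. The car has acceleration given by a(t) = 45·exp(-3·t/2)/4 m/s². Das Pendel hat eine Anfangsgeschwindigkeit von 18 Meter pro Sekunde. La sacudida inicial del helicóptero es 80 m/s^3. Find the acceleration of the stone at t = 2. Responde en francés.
Pour résoudre ceci, nous devons prendre 2 dérivées de notre équation de la position x(t) = 2·t + 20. En dérivant la position, nous obtenons la vitesse: v(t) = 2. La dérivée de la vitesse donne l'accélération: a(t) = 0. De l'équation de l'accélération a(t) = 0, nous substituons t = 2 pour obtenir a = 0.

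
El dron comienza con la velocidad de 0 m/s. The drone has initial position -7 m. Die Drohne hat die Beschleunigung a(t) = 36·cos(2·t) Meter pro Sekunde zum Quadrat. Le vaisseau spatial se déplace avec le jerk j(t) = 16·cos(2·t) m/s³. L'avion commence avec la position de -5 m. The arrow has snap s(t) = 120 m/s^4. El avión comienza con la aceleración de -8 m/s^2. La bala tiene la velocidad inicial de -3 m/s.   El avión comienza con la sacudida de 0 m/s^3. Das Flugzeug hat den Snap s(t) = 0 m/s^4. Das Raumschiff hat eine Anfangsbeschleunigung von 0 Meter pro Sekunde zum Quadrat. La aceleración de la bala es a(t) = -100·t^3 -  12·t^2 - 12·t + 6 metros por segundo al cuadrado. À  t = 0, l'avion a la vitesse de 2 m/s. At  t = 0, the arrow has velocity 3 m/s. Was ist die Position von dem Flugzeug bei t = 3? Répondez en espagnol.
Debemos encontrar la antiderivada de nuestra ecuación del snap s(t) = 0 4 veces. Tomando ∫s(t)dt y aplicando j(0) = 0, encontramos j(t) = 0. Integrando la sacudida y usando la condición inicial a(0) = -8, obtenemos a(t) = -8. La integral de la aceleración es la velocidad. Usando v(0) = 2, obtenemos v(t) = 2 - 8·t. Integrando la velocidad y usando la condición inicial x(0) = -5, obtenemos x(t) = -4·t^2 + 2·t - 5. De la ecuación de la posición x(t) = -4·t^2 + 2·t - 5, sustituimos t = 3 para obtener x = -35.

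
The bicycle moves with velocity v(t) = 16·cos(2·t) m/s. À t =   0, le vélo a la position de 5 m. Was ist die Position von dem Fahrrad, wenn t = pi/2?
Ausgehend von der Geschwindigkeit v(t) = 16·cos(2·t), nehmen wir 1 Stammfunktion. Mit ∫v(t)dt und Anwendung von x(0) = 5, finden wir x(t) = 8·sin(2·t) + 5. Aus der Gleichung für die Position x(t) = 8·sin(2·t) + 5, setzen wir t = pi/2 ein und erhalten x = 5.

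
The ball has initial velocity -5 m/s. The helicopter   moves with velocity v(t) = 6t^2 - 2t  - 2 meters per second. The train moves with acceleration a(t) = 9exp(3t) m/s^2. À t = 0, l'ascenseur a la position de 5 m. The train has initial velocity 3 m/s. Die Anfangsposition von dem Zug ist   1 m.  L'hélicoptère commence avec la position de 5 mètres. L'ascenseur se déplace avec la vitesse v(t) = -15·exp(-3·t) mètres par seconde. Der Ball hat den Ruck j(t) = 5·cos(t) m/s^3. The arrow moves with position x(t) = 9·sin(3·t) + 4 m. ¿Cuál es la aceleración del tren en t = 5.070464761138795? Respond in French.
De l'équation de l'accélération a(t) = 9·exp(3·t), nous substituons t = 5.070464761138795 pour obtenir a = 36346877.6258097.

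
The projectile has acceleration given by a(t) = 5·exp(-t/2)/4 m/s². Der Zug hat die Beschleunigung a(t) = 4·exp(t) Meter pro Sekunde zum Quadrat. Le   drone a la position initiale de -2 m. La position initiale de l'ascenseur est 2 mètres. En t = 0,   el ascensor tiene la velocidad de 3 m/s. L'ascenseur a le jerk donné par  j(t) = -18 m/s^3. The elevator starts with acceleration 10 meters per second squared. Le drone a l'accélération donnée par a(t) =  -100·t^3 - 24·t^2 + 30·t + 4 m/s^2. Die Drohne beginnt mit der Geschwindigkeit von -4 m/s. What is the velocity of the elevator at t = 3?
To find the answer, we compute 2 antiderivatives of j(t) = -18. Integrating jerk and using the initial condition a(0) = 10, we get a(t) = 10 - 18·t. Integrating acceleration and using the initial condition v(0) = 3, we get v(t) = -9·t^2 + 10·t + 3. Using v(t) = -9·t^2 + 10·t + 3 and substituting t = 3, we find v = -48.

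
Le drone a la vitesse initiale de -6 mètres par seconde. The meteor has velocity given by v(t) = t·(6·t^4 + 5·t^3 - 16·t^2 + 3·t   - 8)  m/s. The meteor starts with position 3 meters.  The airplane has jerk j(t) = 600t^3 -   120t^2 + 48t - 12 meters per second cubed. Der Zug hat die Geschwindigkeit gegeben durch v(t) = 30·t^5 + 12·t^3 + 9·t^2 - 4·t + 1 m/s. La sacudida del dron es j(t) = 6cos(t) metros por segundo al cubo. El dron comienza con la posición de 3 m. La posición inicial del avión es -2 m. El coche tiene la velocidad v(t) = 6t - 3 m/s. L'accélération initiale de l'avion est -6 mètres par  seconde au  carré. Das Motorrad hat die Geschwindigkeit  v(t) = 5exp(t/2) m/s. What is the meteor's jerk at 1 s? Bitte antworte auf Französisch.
En partant de la vitesse v(t) = t·(6·t^4 + 5·t^3 - 16·t^2 + 3·t - 8), nous prenons 2 dérivées. En prenant d/dt de v(t), nous trouvons a(t) = 6·t^4 + 5·t^3 - 16·t^2 + t·(24·t^3 + 15·t^2 - 32·t + 3) + 3·t - 8. La dérivée de l'accélération donne le jerk: j(t) = 48·t^3 + 30·t^2 + t·(72·t^2 + 30·t - 32) - 64·t + 6. En utilisant j(t) = 48·t^3 + 30·t^2 + t·(72·t^2 + 30·t - 32) - 64·t + 6 et en substituant t = 1, nous trouvons j = 90.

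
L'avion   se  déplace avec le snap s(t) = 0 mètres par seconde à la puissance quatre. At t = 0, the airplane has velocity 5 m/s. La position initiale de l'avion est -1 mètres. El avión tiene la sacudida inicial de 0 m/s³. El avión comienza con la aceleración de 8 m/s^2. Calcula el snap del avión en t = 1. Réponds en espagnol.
Tenemos el snap s(t) = 0. Sustituyendo t = 1: s(1) = 0.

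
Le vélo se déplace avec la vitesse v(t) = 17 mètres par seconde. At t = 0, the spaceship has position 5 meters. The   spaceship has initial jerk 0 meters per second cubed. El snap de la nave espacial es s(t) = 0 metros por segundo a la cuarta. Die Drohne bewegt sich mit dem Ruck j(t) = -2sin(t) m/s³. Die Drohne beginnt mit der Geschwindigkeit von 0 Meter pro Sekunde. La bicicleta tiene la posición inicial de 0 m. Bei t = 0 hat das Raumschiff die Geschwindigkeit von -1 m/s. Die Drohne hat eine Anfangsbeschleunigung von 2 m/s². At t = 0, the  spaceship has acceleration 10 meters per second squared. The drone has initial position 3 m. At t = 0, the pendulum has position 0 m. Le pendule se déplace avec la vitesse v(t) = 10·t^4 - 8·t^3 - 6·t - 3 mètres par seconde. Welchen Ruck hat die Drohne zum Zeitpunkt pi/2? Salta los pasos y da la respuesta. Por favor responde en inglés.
The answer is -2.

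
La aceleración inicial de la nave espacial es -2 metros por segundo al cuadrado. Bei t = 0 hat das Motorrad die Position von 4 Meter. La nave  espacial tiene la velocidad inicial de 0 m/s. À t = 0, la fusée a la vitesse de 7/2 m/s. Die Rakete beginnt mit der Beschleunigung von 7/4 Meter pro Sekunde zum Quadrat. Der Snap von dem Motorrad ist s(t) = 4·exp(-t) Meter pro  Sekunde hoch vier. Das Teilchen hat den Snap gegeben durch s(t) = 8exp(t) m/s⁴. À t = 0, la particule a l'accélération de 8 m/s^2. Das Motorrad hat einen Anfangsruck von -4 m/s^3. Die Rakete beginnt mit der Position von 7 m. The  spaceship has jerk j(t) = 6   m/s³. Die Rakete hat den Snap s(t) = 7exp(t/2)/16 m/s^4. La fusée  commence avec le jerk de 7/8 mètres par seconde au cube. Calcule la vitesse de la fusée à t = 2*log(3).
Pour résoudre ceci, nous devons prendre 3 intégrales de notre équation du snap s(t) = 7·exp(t/2)/16. En prenant ∫s(t)dt et en appliquant j(0) = 7/8, nous trouvons j(t) = 7·exp(t/2)/8. En prenant ∫j(t)dt et en appliquant a(0) = 7/4, nous trouvons a(t) = 7·exp(t/2)/4. La primitive de l'accélération, avec v(0) = 7/2, donne la vitesse: v(t) = 7·exp(t/2)/2. De l'équation de la vitesse v(t) = 7·exp(t/2)/2, nous substituons t = 2*log(3) pour obtenir v = 21/2.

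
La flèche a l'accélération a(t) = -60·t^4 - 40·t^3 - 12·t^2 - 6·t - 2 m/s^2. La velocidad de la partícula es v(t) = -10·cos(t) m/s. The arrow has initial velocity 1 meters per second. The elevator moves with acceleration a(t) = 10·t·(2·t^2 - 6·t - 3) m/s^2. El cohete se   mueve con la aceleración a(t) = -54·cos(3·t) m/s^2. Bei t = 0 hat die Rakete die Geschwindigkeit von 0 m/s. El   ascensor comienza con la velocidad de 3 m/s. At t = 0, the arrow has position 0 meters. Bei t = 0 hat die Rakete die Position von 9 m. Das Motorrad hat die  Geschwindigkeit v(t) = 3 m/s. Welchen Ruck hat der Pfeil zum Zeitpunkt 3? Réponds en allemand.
Ausgehend von der Beschleunigung a(t) = -60·t^4 - 40·t^3 - 12·t^2 - 6·t - 2, nehmen wir 1 Ableitung. Mit d/dt von a(t) finden wir j(t) = -240·t^3 - 120·t^2 - 24·t - 6. Mit j(t) = -240·t^3 - 120·t^2 - 24·t - 6 und Einsetzen von t = 3, finden wir j = -7638.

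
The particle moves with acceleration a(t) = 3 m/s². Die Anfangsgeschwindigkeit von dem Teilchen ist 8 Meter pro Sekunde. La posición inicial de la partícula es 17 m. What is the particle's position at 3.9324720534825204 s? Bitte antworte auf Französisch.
Pour résoudre ceci, nous devons prendre 2 intégrales de notre équation de l'accélération a(t) = 3. La primitive de l'accélération, avec v(0) = 8, donne la vitesse: v(t) = 3·t + 8. La primitive de la vitesse, avec x(0) = 17, donne la position: x(t) = 3·t^2/2 + 8·t + 17. Nous avons la position x(t) = 3·t^2/2 + 8·t + 17. En substituant t = 3.9324720534825204: x(3.9324720534825204) = 71.6562811049917.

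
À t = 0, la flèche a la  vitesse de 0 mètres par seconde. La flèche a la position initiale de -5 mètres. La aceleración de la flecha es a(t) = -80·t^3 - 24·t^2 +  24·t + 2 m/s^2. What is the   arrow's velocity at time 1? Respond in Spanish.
Partiendo de la aceleración a(t) = -80·t^3 - 24·t^2 + 24·t + 2, tomamos 1 integral. La integral de la aceleración es la velocidad. Usando v(0) = 0, obtenemos v(t) = 2·t·(-10·t^3 - 4·t^2 + 6·t + 1). Usando v(t) = 2·t·(-10·t^3 - 4·t^2 + 6·t + 1) y sustituyendo t = 1, encontramos v = -14.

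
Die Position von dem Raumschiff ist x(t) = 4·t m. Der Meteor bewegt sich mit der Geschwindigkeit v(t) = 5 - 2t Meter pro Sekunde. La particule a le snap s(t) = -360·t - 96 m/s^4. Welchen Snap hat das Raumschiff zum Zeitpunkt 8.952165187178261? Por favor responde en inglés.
We must differentiate our position equation x(t) = 4·t 4 times. The derivative of position gives velocity: v(t) = 4. The derivative of velocity gives acceleration: a(t) = 0. Differentiating acceleration, we get jerk: j(t) = 0. Differentiating jerk, we get snap: s(t) = 0. We have snap s(t) = 0. Substituting t = 8.952165187178261: s(8.952165187178261) = 0.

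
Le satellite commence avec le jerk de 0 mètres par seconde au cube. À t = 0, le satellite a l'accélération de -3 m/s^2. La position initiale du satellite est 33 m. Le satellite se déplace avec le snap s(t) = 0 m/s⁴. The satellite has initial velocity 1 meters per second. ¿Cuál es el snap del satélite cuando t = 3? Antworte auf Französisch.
Nous avons le snap s(t) = 0. En substituant t = 3: s(3) = 0.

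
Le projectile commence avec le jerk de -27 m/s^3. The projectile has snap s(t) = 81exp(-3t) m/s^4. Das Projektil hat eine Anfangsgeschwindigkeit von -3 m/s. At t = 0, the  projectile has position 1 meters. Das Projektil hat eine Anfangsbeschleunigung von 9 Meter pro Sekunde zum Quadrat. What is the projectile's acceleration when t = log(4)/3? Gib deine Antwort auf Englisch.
To find the answer, we compute 2 antiderivatives of s(t) = 81·exp(-3·t). Integrating snap and using the initial condition j(0) = -27, we get j(t) = -27·exp(-3·t). Taking ∫j(t)dt and applying a(0) = 9, we find a(t) = 9·exp(-3·t). We have acceleration a(t) = 9·exp(-3·t). Substituting t = log(4)/3: a(log(4)/3) = 9/4.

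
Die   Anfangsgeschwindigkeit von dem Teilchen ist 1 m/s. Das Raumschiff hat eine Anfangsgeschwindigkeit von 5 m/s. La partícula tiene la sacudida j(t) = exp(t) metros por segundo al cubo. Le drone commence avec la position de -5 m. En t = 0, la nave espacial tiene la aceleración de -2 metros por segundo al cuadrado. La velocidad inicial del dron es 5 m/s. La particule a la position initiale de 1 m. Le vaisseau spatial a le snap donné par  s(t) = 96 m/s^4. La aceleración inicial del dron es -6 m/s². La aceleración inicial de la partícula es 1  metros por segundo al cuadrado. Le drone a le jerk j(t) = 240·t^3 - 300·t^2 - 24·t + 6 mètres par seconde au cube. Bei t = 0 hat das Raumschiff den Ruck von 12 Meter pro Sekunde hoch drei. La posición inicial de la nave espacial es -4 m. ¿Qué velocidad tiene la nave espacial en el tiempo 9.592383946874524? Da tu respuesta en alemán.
Wir müssen unsere Gleichung für den Snap s(t) = 96 3-mal integrieren. Mit ∫s(t)dt und Anwendung von j(0) = 12, finden wir j(t) = 96·t + 12. Mit ∫j(t)dt und Anwendung von a(0) = -2, finden wir a(t) = 48·t^2 + 12·t - 2. Die Stammfunktion von der Beschleunigung, mit v(0) = 5, ergibt die Geschwindigkeit: v(t) = 16·t^3 + 6·t^2 - 2·t + 5. Wir haben die Geschwindigkeit v(t) = 16·t^3 + 6·t^2 - 2·t + 5. Durch Einsetzen von t = 9.592383946874524: v(9.592383946874524) = 14660.0099502189.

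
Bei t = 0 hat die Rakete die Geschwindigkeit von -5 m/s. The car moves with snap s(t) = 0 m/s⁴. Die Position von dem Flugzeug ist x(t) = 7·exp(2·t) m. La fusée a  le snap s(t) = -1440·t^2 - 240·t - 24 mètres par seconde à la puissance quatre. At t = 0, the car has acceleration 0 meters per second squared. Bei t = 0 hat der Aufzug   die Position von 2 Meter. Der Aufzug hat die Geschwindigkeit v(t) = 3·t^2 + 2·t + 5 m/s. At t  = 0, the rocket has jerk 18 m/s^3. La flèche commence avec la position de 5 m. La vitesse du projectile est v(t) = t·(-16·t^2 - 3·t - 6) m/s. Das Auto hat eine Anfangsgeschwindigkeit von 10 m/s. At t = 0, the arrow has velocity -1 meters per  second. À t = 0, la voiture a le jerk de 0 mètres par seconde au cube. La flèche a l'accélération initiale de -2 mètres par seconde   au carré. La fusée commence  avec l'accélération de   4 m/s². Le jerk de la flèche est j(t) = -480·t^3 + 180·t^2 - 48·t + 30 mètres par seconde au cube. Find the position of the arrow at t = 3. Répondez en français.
En partant du jerk j(t) = -480·t^3 + 180·t^2 - 48·t + 30, nous prenons 3 primitives. L'intégrale du jerk est l'accélération. En utilisant a(0) = -2, nous obtenons a(t) = -120·t^4 + 60·t^3 - 24·t^2 + 30·t - 2. En intégrant l'accélération et en utilisant la condition initiale v(0) = -1, nous obtenons v(t) = -24·t^5 + 15·t^4 - 8·t^3 + 15·t^2 - 2·t - 1. En intégrant la vitesse et en utilisant la condition initiale x(0) = 5, nous obtenons x(t) = -4·t^6 + 3·t^5 - 2·t^4 + 5·t^3 - t^2 - t + 5. En utilisant x(t) = -4·t^6 + 3·t^5 - 2·t^4 + 5·t^3 - t^2 - t + 5 et en substituant t = 3, nous trouvons x = -2221.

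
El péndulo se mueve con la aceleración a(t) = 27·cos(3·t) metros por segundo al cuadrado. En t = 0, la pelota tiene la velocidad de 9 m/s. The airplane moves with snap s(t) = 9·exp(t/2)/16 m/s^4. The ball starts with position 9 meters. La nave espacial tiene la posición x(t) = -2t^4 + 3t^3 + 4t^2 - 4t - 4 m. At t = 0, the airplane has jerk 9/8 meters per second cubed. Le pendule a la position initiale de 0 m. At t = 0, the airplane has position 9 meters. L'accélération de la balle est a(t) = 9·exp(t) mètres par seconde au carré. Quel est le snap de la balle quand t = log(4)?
En partant de l'accélération a(t) = 9·exp(t), nous prenons 2 dérivées. La dérivée de l'accélération donne le jerk: j(t) = 9·exp(t). En dérivant le jerk, nous obtenons le snap: s(t) = 9·exp(t). En utilisant s(t) = 9·exp(t) et en substituant t = log(4), nous trouvons s = 36.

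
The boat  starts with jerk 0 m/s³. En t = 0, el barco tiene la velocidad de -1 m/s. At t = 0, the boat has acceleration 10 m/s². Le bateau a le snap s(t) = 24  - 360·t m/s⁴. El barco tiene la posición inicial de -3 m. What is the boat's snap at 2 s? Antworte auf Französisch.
De l'équation du snap s(t) = 24 - 360·t, nous substituons t = 2 pour obtenir s = -696.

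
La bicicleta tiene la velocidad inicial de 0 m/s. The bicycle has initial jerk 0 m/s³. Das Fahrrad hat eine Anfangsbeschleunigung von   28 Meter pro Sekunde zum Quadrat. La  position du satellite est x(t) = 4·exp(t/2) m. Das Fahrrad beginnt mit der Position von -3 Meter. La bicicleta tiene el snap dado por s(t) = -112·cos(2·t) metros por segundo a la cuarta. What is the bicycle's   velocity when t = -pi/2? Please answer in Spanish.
Partiendo del snap s(t) = -112·cos(2·t), tomamos 3 antiderivadas. Integrando el snap y usando la condición inicial j(0) = 0, obtenemos j(t) = -56·sin(2·t). Tomando ∫j(t)dt y aplicando a(0) = 28, encontramos a(t) = 28·cos(2·t). Integrando la aceleración y usando la condición inicial v(0) = 0, obtenemos v(t) = 14·sin(2·t). Tenemos la velocidad v(t) = 14·sin(2·t). Sustituyendo t = -pi/2: v(-pi/2) = 0.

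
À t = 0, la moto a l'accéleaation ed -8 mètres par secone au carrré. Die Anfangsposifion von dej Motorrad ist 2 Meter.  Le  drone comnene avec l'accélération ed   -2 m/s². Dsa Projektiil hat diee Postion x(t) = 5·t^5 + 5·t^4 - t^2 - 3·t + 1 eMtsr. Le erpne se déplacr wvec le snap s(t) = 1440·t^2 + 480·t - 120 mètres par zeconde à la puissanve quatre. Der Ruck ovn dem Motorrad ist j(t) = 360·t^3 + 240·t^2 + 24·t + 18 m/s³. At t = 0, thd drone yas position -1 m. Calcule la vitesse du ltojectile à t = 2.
En partant de la position x(t) = 5·t^5 + 5·t^4 - t^2 - 3·t + 1, nous prenons 1 dérivée. En prenant d/dt de x(t), nous trouvons v(t) = 25·t^4 + 20·t^3 - 2·t - 3. En utilisant v(t) = 25·t^4 + 20·t^3 - 2·t - 3 et en substituant t = 2, nous trouvons v = 553.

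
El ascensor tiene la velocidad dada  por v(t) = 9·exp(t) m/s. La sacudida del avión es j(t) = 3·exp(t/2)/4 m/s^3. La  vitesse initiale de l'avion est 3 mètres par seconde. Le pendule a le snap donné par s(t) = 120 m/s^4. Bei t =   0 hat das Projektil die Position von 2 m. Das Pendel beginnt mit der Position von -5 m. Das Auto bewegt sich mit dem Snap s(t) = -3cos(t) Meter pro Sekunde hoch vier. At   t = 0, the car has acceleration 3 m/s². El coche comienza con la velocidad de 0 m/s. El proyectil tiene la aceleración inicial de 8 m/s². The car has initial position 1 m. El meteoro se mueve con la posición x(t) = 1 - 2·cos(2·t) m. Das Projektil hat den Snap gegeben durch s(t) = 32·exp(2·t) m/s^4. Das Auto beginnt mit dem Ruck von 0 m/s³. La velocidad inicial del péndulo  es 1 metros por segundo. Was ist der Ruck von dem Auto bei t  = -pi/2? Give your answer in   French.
Nous devons trouver l'intégrale de notre équation du snap s(t) = -3·cos(t) 1 fois. En prenant ∫s(t)dt et en appliquant j(0) = 0, nous trouvons j(t) = -3·sin(t). Nous avons le jerk j(t) = -3·sin(t). En substituant t = -pi/2: j(-pi/2) = 3.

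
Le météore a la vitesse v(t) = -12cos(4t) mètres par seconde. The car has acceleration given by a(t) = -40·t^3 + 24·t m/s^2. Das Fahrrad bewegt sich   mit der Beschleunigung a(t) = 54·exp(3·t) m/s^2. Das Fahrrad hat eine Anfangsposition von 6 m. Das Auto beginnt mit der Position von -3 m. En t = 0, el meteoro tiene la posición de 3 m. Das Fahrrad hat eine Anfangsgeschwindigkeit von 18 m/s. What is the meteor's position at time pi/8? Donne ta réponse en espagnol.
Debemos encontrar la integral de nuestra ecuación de la velocidad v(t) = -12·cos(4·t) 1 vez. Tomando ∫v(t)dt y aplicando x(0) = 3, encontramos x(t) = 3 - 3·sin(4·t). De la ecuación de la posición x(t) = 3 - 3·sin(4·t), sustituimos t = pi/8 para obtener x = 0.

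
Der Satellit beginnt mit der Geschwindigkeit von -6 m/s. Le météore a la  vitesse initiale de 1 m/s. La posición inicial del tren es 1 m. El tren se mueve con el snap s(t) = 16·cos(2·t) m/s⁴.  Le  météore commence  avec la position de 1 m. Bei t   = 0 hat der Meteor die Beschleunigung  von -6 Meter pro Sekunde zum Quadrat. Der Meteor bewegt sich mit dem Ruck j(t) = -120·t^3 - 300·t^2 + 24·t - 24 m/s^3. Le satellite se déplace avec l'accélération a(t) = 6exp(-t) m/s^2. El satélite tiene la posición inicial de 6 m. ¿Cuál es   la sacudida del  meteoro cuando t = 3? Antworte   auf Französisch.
De l'équation du jerk j(t) = -120·t^3 - 300·t^2 + 24·t - 24, nous substituons t = 3 pour obtenir j = -5892.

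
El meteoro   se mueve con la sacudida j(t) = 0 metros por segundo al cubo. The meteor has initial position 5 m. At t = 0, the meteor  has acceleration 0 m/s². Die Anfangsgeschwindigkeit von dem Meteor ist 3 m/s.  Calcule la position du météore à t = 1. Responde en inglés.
To find the answer, we compute 3 antiderivatives of j(t) = 0. The antiderivative of jerk is acceleration. Using a(0) = 0, we get a(t) = 0. Taking ∫a(t)dt and applying v(0) = 3, we find v(t) = 3. The integral of velocity is position. Using x(0) = 5, we get x(t) = 3·t + 5. We have position x(t) = 3·t + 5. Substituting t = 1: x(1) = 8.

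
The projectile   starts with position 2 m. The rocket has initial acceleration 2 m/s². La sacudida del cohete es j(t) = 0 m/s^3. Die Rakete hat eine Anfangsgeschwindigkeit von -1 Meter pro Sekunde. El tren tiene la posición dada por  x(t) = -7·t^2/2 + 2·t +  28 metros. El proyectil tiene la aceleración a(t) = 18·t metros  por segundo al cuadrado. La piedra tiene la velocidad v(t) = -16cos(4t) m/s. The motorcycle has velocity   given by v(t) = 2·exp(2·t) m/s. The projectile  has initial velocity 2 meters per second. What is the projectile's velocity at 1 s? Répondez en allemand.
Um dies zu lösen, müssen wir 1 Stammfunktion unserer Gleichung für die Beschleunigung a(t) = 18·t finden. Durch Integration von der Beschleunigung und Verwendung der Anfangsbedingung v(0) = 2, erhalten wir v(t) = 9·t^2 + 2. Aus der Gleichung für die Geschwindigkeit v(t) = 9·t^2 + 2, setzen wir t = 1 ein und erhalten v = 11.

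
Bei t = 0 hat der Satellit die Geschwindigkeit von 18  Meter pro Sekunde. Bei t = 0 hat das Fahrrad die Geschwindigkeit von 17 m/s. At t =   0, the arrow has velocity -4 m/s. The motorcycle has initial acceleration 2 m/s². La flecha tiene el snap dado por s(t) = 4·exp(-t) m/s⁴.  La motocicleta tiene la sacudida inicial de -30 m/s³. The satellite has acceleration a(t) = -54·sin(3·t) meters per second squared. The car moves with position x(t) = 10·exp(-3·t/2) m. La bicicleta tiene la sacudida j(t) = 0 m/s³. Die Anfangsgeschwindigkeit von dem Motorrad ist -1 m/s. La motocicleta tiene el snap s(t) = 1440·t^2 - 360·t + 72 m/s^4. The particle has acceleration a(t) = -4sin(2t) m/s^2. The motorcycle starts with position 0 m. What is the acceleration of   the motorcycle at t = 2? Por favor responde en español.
Debemos encontrar la integral de nuestra ecuación del snap s(t) = 1440·t^2 - 360·t + 72 2 veces. La antiderivada del snap es la sacudida. Usando j(0) = -30, obtenemos j(t) = 480·t^3 - 180·t^2 + 72·t - 30. Tomando ∫j(t)dt y aplicando a(0) = 2, encontramos a(t) = 120·t^4 - 60·t^3 + 36·t^2 - 30·t + 2. Usando a(t) = 120·t^4 - 60·t^3 + 36·t^2 - 30·t + 2 y sustituyendo t = 2, encontramos a = 1526.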